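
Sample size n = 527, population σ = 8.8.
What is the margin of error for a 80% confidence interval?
Margin of error = 0.49

Margin of error = z* · σ/√n
= 1.282 · 8.8/√527
= 1.282 · 8.8/22.9565
= 0.49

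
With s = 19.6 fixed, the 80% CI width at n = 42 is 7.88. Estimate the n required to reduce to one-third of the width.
n ≈ 378

CI width ∝ 1/√n
To reduce width by factor 3, need √n to grow by 3 → need 3² = 9 times as many samples.

Current: n = 42, width = 7.88
New: n = 378, width ≈ 2.59

Width reduced by factor of 7.88/2.59 = 3.04.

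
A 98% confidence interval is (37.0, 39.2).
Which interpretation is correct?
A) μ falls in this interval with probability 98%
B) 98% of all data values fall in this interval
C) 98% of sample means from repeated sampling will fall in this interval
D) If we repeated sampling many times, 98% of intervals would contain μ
D

A) Wrong — μ is fixed; the randomness lives in the interval, not in μ.
B) Wrong — a CI is about the parameter μ, not individual data values.
C) Wrong — coverage applies to intervals containing μ, not to future x̄ values.
D) Correct — this is the frequentist long-run coverage interpretation.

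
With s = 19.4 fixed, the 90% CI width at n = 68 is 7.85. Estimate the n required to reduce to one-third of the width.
n ≈ 612

CI width ∝ 1/√n
To reduce width by factor 3, need √n to grow by 3 → need 3² = 9 times as many samples.

Current: n = 68, width = 7.85
New: n = 612, width ≈ 2.58

Width reduced by factor of 7.85/2.58 = 3.04.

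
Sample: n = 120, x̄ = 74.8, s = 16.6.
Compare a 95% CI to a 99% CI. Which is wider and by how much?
99% CI is wider by 1.93

df = 119
95% CI: t* = 1.980, (71.80, 77.80), width = 2 · t* · s/√n = 6.00
99% CI: t* = 2.618, (70.83, 78.77), width = 2 · t* · s/√n = 7.93

The 99% CI is wider by 7.93 - 6.00 = 1.93.
Higher confidence requires a wider interval.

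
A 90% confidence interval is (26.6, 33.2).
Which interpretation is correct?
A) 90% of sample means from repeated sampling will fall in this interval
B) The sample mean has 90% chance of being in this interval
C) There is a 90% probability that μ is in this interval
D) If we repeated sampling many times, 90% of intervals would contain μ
D

A) Wrong — coverage applies to intervals containing μ, not to future x̄ values.
B) Wrong — x̄ is observed and sits in the interval by construction.
C) Wrong — μ is fixed; the randomness lives in the interval, not in μ.
D) Correct — this is the frequentist long-run coverage interpretation.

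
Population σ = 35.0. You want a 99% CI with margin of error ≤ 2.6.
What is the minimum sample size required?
n ≥ 1203

For margin E ≤ 2.6:
n ≥ (z* · σ / E)²
n ≥ (2.576 · 35.0 / 2.6)²
n ≥ 1202.49

Minimum n = 1203 (rounding up)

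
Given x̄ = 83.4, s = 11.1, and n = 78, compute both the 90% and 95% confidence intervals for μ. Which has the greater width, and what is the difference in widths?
95% CI is wider by 0.81

df = 77
90% CI: t* = 1.665, (81.31, 85.49), width = 2 · t* · s/√n = 4.19
95% CI: t* = 1.991, (80.90, 85.90), width = 2 · t* · s/√n = 5.00

The 95% CI is wider by 5.00 - 4.19 = 0.81.
Higher confidence requires a wider interval.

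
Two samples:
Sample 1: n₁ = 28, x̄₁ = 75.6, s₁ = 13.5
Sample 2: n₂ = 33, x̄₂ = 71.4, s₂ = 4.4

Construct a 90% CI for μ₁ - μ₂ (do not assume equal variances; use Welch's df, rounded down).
(-0.32, 8.72)

Difference: x̄₁ - x̄₂ = 4.20
SE = √(s₁²/n₁ + s₂²/n₂) = √(13.5²/28 + 4.4²/33) = 2.6638
df = 31.87 → 31 (Welch–Satterthwaite, rounded down)
t* = 1.696

CI: 4.20 ± 1.696 · 2.6638 = 4.20 ± 4.52 = (-0.32, 8.72)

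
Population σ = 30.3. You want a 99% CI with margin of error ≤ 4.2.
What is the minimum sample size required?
n ≥ 346

For margin E ≤ 4.2:
n ≥ (z* · σ / E)²
n ≥ (2.576 · 30.3 / 4.2)²
n ≥ 345.37

Minimum n = 346 (rounding up)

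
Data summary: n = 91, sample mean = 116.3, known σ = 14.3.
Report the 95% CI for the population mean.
(113.36, 119.24)

z-interval (σ known):
z* = 1.960 for 95% confidence

Margin of error = z* · σ/√n = 1.960 · 14.3/√91 = 2.94

CI: (116.3 - 2.94, 116.3 + 2.94) = (113.36, 119.24)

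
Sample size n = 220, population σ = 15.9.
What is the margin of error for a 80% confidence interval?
Margin of error = 1.37

Margin of error = z* · σ/√n
= 1.282 · 15.9/√220
= 1.282 · 15.9/14.8324
= 1.37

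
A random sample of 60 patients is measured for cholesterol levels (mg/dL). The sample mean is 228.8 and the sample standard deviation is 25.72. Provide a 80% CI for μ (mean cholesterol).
(224.50, 233.10)

t-interval (σ unknown):
df = n - 1 = 59
t* = 1.296 for 80% confidence

Margin of error = t* · s/√n = 1.296 · 25.72/√60 = 4.30

CI: (224.50, 233.10)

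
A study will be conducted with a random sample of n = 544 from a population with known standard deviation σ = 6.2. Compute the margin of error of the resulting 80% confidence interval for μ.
Margin of error = 0.34

Margin of error = z* · σ/√n
= 1.282 · 6.2/√544
= 1.282 · 6.2/23.3238
= 0.34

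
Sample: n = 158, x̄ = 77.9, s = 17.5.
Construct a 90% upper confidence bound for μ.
μ ≤ 79.69

Upper bound (one-sided):
t* = 1.287 (one-sided for 90%)
Upper bound = x̄ + t* · s/√n = 77.9 + 1.287 · 17.5/√158 = 79.69

We are 90% confident that μ ≤ 79.69.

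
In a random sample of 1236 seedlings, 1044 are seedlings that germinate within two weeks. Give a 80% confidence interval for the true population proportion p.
(0.831, 0.858)

Proportion CI:
p̂ = 1044/1236 = 0.84466
SE = √(p̂(1-p̂)/n) = √(0.84466 · 0.15534 / 1236) = 0.01030

z* = 1.282
Margin = z* · SE = 1.282 · 0.01030 = 0.0132

CI: 0.84466 ± 0.0132 = (0.831, 0.858)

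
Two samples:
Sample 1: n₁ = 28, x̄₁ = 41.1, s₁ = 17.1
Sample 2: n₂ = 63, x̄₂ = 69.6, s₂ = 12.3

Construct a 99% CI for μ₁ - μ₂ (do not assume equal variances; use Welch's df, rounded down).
(-38.21, -18.79)

Difference: x̄₁ - x̄₂ = -28.50
SE = √(s₁²/n₁ + s₂²/n₂) = √(17.1²/28 + 12.3²/63) = 3.5839
df = 39.93 → 39 (Welch–Satterthwaite, rounded down)
t* = 2.708

CI: -28.50 ± 2.708 · 3.5839 = -28.50 ± 9.71 = (-38.21, -18.79)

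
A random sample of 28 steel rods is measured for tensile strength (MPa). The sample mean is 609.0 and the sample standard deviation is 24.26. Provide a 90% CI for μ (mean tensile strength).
(601.19, 616.81)

t-interval (σ unknown):
df = n - 1 = 27
t* = 1.703 for 90% confidence

Margin of error = t* · s/√n = 1.703 · 24.26/√28 = 7.81

CI: (601.19, 616.81)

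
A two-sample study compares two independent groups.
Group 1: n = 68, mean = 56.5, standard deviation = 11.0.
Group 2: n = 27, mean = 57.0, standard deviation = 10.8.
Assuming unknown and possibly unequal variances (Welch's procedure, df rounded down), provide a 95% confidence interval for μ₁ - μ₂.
(-5.47, 4.47)

Difference: x̄₁ - x̄₂ = -0.50
SE = √(s₁²/n₁ + s₂²/n₂) = √(11.0²/68 + 10.8²/27) = 2.4697
df = 48.63 → 48 (Welch–Satterthwaite, rounded down)
t* = 2.011

CI: -0.50 ± 2.011 · 2.4697 = -0.50 ± 4.97 = (-5.47, 4.47)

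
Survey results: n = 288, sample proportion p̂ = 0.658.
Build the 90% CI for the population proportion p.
(0.612, 0.704)

Proportion CI:
SE = √(p̂(1-p̂)/n) = √(0.658 · 0.342 / 288) = 0.02795

z* = 1.645
Margin = z* · SE = 1.645 · 0.02795 = 0.0460

CI: 0.658 ± 0.0460 = (0.612, 0.704)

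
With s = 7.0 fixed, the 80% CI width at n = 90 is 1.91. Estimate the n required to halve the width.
n ≈ 360

CI width ∝ 1/√n
To reduce width by factor 2, need √n to grow by 2 → need 2² = 4 times as many samples.

Current: n = 90, width = 1.91
New: n = 360, width ≈ 0.95

Width reduced by factor of 1.91/0.95 = 2.01.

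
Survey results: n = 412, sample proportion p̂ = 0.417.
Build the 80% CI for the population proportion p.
(0.386, 0.448)

Proportion CI:
SE = √(p̂(1-p̂)/n) = √(0.417 · 0.583 / 412) = 0.02429

z* = 1.282
Margin = z* · SE = 1.282 · 0.02429 = 0.0311

CI: 0.417 ± 0.0311 = (0.386, 0.448)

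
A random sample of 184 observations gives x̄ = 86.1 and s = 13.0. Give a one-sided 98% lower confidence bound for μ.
μ ≥ 84.12

Lower bound (one-sided):
t* = 2.068 (one-sided for 98%)
Lower bound = x̄ - t* · s/√n = 86.1 - 2.068 · 13.0/√184 = 84.12

We are 98% confident that μ ≥ 84.12.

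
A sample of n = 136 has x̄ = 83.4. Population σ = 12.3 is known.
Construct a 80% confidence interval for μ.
(82.05, 84.75)

z-interval (σ known):
z* = 1.282 for 80% confidence

Margin of error = z* · σ/√n = 1.282 · 12.3/√136 = 1.35

CI: (83.4 - 1.35, 83.4 + 1.35) = (82.05, 84.75)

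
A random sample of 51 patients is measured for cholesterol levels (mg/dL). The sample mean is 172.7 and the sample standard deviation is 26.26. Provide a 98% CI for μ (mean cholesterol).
(163.86, 181.54)

t-interval (σ unknown):
df = n - 1 = 50
t* = 2.403 for 98% confidence

Margin of error = t* · s/√n = 2.403 · 26.26/√51 = 8.84

CI: (163.86, 181.54)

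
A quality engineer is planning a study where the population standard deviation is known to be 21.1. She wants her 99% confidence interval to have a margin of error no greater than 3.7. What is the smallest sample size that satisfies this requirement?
n ≥ 216

For margin E ≤ 3.7:
n ≥ (z* · σ / E)²
n ≥ (2.576 · 21.1 / 3.7)²
n ≥ 215.80

Minimum n = 216 (rounding up)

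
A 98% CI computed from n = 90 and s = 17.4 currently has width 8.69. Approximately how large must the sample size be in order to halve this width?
n ≈ 360

CI width ∝ 1/√n
To reduce width by factor 2, need √n to grow by 2 → need 2² = 4 times as many samples.

Current: n = 90, width = 8.69
New: n = 360, width ≈ 4.29

Width reduced by factor of 8.69/4.29 = 2.03.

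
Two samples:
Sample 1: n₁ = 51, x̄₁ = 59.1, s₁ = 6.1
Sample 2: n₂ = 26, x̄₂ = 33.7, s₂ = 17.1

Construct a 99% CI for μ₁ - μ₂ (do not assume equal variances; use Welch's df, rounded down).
(15.84, 34.96)

Difference: x̄₁ - x̄₂ = 25.40
SE = √(s₁²/n₁ + s₂²/n₂) = √(6.1²/51 + 17.1²/26) = 3.4607
df = 28.29 → 28 (Welch–Satterthwaite, rounded down)
t* = 2.763

CI: 25.40 ± 2.763 · 3.4607 = 25.40 ± 9.56 = (15.84, 34.96)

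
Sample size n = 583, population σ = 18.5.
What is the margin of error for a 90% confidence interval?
Margin of error = 1.26

Margin of error = z* · σ/√n
= 1.645 · 18.5/√583
= 1.645 · 18.5/24.1454
= 1.26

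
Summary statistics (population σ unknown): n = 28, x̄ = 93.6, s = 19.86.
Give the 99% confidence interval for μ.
(83.20, 104.00)

t-interval (σ unknown):
df = n - 1 = 27
t* = 2.771 for 99% confidence

Margin of error = t* · s/√n = 2.771 · 19.86/√28 = 10.40

CI: (83.20, 104.00)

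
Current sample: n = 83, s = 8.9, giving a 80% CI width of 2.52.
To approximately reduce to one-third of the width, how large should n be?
n ≈ 747

CI width ∝ 1/√n
To reduce width by factor 3, need √n to grow by 3 → need 3² = 9 times as many samples.

Current: n = 83, width = 2.52
New: n = 747, width ≈ 0.84

Width reduced by factor of 2.52/0.84 = 3.00.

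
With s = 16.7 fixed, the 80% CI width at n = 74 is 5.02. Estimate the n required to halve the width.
n ≈ 296

CI width ∝ 1/√n
To reduce width by factor 2, need √n to grow by 2 → need 2² = 4 times as many samples.

Current: n = 74, width = 5.02
New: n = 296, width ≈ 2.49

Width reduced by factor of 5.02/2.49 = 2.02.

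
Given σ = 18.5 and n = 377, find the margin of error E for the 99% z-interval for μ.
Margin of error = 2.45

Margin of error = z* · σ/√n
= 2.576 · 18.5/√377
= 2.576 · 18.5/19.4165
= 2.45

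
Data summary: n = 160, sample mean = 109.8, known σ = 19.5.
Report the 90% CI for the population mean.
(107.26, 112.34)

z-interval (σ known):
z* = 1.645 for 90% confidence

Margin of error = z* · σ/√n = 1.645 · 19.5/√160 = 2.54

CI: (109.8 - 2.54, 109.8 + 2.54) = (107.26, 112.34)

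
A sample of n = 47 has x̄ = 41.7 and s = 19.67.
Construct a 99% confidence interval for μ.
(33.99, 49.41)

t-interval (σ unknown):
df = n - 1 = 46
t* = 2.687 for 99% confidence

Margin of error = t* · s/√n = 2.687 · 19.67/√47 = 7.71

CI: (33.99, 49.41)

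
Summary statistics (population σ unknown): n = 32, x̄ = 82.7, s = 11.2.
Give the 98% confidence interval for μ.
(77.84, 87.56)

t-interval (σ unknown):
df = n - 1 = 31
t* = 2.453 for 98% confidence

Margin of error = t* · s/√n = 2.453 · 11.2/√32 = 4.86

CI: (77.84, 87.56)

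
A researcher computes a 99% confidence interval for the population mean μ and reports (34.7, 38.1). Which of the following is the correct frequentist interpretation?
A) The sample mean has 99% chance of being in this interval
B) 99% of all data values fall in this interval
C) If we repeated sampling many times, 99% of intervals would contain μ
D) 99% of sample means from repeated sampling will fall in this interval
C

A) Wrong — x̄ is observed and sits in the interval by construction.
B) Wrong — a CI is about the parameter μ, not individual data values.
C) Correct — this is the frequentist long-run coverage interpretation.
D) Wrong — coverage applies to intervals containing μ, not to future x̄ values.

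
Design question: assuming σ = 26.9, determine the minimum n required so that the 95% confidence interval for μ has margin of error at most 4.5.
n ≥ 138

For margin E ≤ 4.5:
n ≥ (z* · σ / E)²
n ≥ (1.960 · 26.9 / 4.5)²
n ≥ 137.28

Minimum n = 138 (rounding up)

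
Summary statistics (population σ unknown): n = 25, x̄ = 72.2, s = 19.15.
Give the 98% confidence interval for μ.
(62.66, 81.74)

t-interval (σ unknown):
df = n - 1 = 24
t* = 2.492 for 98% confidence

Margin of error = t* · s/√n = 2.492 · 19.15/√25 = 9.54

CI: (62.66, 81.74)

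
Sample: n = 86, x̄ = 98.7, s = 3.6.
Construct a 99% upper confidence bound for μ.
μ ≤ 99.62

Upper bound (one-sided):
t* = 2.371 (one-sided for 99%)
Upper bound = x̄ + t* · s/√n = 98.7 + 2.371 · 3.6/√86 = 99.62

We are 99% confident that μ ≤ 99.62.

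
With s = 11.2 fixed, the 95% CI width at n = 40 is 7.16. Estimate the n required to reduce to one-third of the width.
n ≈ 360

CI width ∝ 1/√n
To reduce width by factor 3, need √n to grow by 3 → need 3² = 9 times as many samples.

Current: n = 40, width = 7.16
New: n = 360, width ≈ 2.32

Width reduced by factor of 7.16/2.32 = 3.09.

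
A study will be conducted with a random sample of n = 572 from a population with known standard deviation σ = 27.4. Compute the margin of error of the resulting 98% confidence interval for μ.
Margin of error = 2.66

Margin of error = z* · σ/√n
= 2.326 · 27.4/√572
= 2.326 · 27.4/23.9165
= 2.66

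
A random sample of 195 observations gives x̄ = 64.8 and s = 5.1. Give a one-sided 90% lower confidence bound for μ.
μ ≥ 64.33

Lower bound (one-sided):
t* = 1.286 (one-sided for 90%)
Lower bound = x̄ - t* · s/√n = 64.8 - 1.286 · 5.1/√195 = 64.33

We are 90% confident that μ ≥ 64.33.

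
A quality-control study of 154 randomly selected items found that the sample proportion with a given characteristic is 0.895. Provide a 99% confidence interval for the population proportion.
(0.831, 0.959)

Proportion CI:
SE = √(p̂(1-p̂)/n) = √(0.895 · 0.105 / 154) = 0.02470

z* = 2.576
Margin = z* · SE = 2.576 · 0.02470 = 0.0636

CI: 0.895 ± 0.0636 = (0.831, 0.959)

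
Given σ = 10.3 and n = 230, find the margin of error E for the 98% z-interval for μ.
Margin of error = 1.58

Margin of error = z* · σ/√n
= 2.326 · 10.3/√230
= 2.326 · 10.3/15.1658
= 1.58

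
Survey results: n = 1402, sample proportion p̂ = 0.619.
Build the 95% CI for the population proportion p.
(0.594, 0.644)

Proportion CI:
SE = √(p̂(1-p̂)/n) = √(0.619 · 0.381 / 1402) = 0.01297

z* = 1.960
Margin = z* · SE = 1.960 · 0.01297 = 0.0254

CI: 0.619 ± 0.0254 = (0.594, 0.644)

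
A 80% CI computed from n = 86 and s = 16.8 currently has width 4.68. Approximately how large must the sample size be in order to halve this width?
n ≈ 344

CI width ∝ 1/√n
To reduce width by factor 2, need √n to grow by 2 → need 2² = 4 times as many samples.

Current: n = 86, width = 4.68
New: n = 344, width ≈ 2.33

Width reduced by factor of 4.68/2.33 = 2.01.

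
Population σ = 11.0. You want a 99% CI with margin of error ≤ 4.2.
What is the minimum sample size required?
n ≥ 46

For margin E ≤ 4.2:
n ≥ (z* · σ / E)²
n ≥ (2.576 · 11.0 / 4.2)²
n ≥ 45.52

Minimum n = 46 (rounding up)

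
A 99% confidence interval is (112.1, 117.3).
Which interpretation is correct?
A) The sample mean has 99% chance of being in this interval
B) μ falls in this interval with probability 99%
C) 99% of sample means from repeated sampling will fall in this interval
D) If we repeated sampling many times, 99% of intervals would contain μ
D

A) Wrong — x̄ is observed and sits in the interval by construction.
B) Wrong — μ is fixed; the randomness lives in the interval, not in μ.
C) Wrong — coverage applies to intervals containing μ, not to future x̄ values.
D) Correct — this is the frequentist long-run coverage interpretation.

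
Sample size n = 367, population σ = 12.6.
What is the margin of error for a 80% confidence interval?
Margin of error = 0.84

Margin of error = z* · σ/√n
= 1.282 · 12.6/√367
= 1.282 · 12.6/19.1572
= 0.84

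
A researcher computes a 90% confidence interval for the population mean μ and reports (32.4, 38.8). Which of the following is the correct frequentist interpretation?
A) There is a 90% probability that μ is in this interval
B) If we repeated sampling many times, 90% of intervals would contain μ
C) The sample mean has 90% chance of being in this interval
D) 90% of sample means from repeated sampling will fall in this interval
B

A) Wrong — μ is fixed; the randomness lives in the interval, not in μ.
B) Correct — this is the frequentist long-run coverage interpretation.
C) Wrong — x̄ is observed and sits in the interval by construction.
D) Wrong — coverage applies to intervals containing μ, not to future x̄ values.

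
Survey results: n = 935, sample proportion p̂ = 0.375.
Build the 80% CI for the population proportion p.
(0.355, 0.395)

Proportion CI:
SE = √(p̂(1-p̂)/n) = √(0.375 · 0.625 / 935) = 0.01583

z* = 1.282
Margin = z* · SE = 1.282 · 0.01583 = 0.0203

CI: 0.375 ± 0.0203 = (0.355, 0.395)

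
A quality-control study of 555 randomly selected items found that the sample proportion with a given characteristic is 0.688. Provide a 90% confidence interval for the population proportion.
(0.656, 0.720)

Proportion CI:
SE = √(p̂(1-p̂)/n) = √(0.688 · 0.312 / 555) = 0.01967

z* = 1.645
Margin = z* · SE = 1.645 · 0.01967 = 0.0324

CI: 0.688 ± 0.0324 = (0.656, 0.720)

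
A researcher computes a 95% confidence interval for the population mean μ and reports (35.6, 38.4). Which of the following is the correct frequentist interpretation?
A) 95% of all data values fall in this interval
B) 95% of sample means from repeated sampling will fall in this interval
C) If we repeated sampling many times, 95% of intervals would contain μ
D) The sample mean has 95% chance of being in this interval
C

A) Wrong — a CI is about the parameter μ, not individual data values.
B) Wrong — coverage applies to intervals containing μ, not to future x̄ values.
C) Correct — this is the frequentist long-run coverage interpretation.
D) Wrong — x̄ is observed and sits in the interval by construction.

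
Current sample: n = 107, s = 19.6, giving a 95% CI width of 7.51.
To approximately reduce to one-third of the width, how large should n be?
n ≈ 963

CI width ∝ 1/√n
To reduce width by factor 3, need √n to grow by 3 → need 3² = 9 times as many samples.

Current: n = 107, width = 7.51
New: n = 963, width ≈ 2.48

Width reduced by factor of 7.51/2.48 = 3.03.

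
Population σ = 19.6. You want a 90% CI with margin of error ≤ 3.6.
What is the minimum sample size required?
n ≥ 81

For margin E ≤ 3.6:
n ≥ (z* · σ / E)²
n ≥ (1.645 · 19.6 / 3.6)²
n ≥ 80.21

Minimum n = 81 (rounding up)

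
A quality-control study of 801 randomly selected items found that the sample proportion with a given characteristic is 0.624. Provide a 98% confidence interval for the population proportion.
(0.584, 0.664)

Proportion CI:
SE = √(p̂(1-p̂)/n) = √(0.624 · 0.376 / 801) = 0.01711

z* = 2.326
Margin = z* · SE = 2.326 · 0.01711 = 0.0398

CI: 0.624 ± 0.0398 = (0.584, 0.664)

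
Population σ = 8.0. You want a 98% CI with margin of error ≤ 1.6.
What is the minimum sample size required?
n ≥ 136

For margin E ≤ 1.6:
n ≥ (z* · σ / E)²
n ≥ (2.326 · 8.0 / 1.6)²
n ≥ 135.26

Minimum n = 136 (rounding up)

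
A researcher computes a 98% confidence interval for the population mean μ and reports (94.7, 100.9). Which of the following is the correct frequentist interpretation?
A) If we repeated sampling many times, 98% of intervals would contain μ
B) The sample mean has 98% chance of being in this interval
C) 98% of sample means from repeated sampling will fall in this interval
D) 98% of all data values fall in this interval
A

A) Correct — this is the frequentist long-run coverage interpretation.
B) Wrong — x̄ is observed and sits in the interval by construction.
C) Wrong — coverage applies to intervals containing μ, not to future x̄ values.
D) Wrong — a CI is about the parameter μ, not individual data values.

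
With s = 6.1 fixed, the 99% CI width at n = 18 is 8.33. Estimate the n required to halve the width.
n ≈ 72

CI width ∝ 1/√n
To reduce width by factor 2, need √n to grow by 2 → need 2² = 4 times as many samples.

Current: n = 18, width = 8.33
New: n = 72, width ≈ 3.81

Width reduced by factor of 8.33/3.81 = 2.19.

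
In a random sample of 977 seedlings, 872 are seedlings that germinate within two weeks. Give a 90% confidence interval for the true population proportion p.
(0.876, 0.909)

Proportion CI:
p̂ = 872/977 = 0.89253
SE = √(p̂(1-p̂)/n) = √(0.89253 · 0.10747 / 977) = 0.00991

z* = 1.645
Margin = z* · SE = 1.645 · 0.00991 = 0.0163

CI: 0.89253 ± 0.0163 = (0.876, 0.909)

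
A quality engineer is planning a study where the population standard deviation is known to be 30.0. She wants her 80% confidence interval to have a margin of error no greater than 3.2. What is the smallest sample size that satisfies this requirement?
n ≥ 145

For margin E ≤ 3.2:
n ≥ (z* · σ / E)²
n ≥ (1.282 · 30.0 / 3.2)²
n ≥ 144.45

Minimum n = 145 (rounding up)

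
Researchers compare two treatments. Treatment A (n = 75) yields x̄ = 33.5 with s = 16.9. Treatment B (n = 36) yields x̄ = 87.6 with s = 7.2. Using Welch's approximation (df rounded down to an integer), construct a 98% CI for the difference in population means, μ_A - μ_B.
(-59.51, -48.69)

Difference: x̄₁ - x̄₂ = -54.10
SE = √(s₁²/n₁ + s₂²/n₂) = √(16.9²/75 + 7.2²/36) = 2.2909
df = 107.92 → 107 (Welch–Satterthwaite, rounded down)
t* = 2.362

CI: -54.10 ± 2.362 · 2.2909 = -54.10 ± 5.41 = (-59.51, -48.69)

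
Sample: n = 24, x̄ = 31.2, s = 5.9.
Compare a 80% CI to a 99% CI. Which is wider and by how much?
99% CI is wider by 3.58

df = 23
80% CI: t* = 1.319, (29.61, 32.79), width = 2 · t* · s/√n = 3.18
99% CI: t* = 2.807, (27.82, 34.58), width = 2 · t* · s/√n = 6.76

The 99% CI is wider by 6.76 - 3.18 = 3.58.
Higher confidence requires a wider interval.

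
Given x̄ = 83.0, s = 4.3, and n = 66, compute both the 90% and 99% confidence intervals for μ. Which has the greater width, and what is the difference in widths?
99% CI is wider by 1.04

df = 65
90% CI: t* = 1.669, (82.12, 83.88), width = 2 · t* · s/√n = 1.77
99% CI: t* = 2.654, (81.60, 84.40), width = 2 · t* · s/√n = 2.81

The 99% CI is wider by 2.81 - 1.77 = 1.04.
Higher confidence requires a wider interval.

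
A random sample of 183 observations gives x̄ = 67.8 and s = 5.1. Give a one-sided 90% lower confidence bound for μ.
μ ≥ 67.32

Lower bound (one-sided):
t* = 1.286 (one-sided for 90%)
Lower bound = x̄ - t* · s/√n = 67.8 - 1.286 · 5.1/√183 = 67.32

We are 90% confident that μ ≥ 67.32.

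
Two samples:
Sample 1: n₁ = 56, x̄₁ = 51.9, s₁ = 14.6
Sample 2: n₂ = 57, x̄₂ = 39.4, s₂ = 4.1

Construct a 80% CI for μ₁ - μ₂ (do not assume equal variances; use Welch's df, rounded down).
(9.88, 15.12)

Difference: x̄₁ - x̄₂ = 12.50
SE = √(s₁²/n₁ + s₂²/n₂) = √(14.6²/56 + 4.1²/57) = 2.0252
df = 63.48 → 63 (Welch–Satterthwaite, rounded down)
t* = 1.295

CI: 12.50 ± 1.295 · 2.0252 = 12.50 ± 2.62 = (9.88, 15.12)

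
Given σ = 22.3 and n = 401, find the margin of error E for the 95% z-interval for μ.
Margin of error = 2.18

Margin of error = z* · σ/√n
= 1.960 · 22.3/√401
= 1.960 · 22.3/20.0250
= 2.18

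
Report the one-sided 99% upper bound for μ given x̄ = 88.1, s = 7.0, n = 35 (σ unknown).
μ ≤ 90.99

Upper bound (one-sided):
t* = 2.441 (one-sided for 99%)
Upper bound = x̄ + t* · s/√n = 88.1 + 2.441 · 7.0/√35 = 90.99

We are 99% confident that μ ≤ 90.99.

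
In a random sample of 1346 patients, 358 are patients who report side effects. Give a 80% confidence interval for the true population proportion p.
(0.251, 0.281)

Proportion CI:
p̂ = 358/1346 = 0.26597
SE = √(p̂(1-p̂)/n) = √(0.26597 · 0.73403 / 1346) = 0.01204

z* = 1.282
Margin = z* · SE = 1.282 · 0.01204 = 0.0154

CI: 0.26597 ± 0.0154 = (0.251, 0.281)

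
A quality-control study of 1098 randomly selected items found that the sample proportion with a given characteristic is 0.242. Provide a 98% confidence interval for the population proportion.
(0.212, 0.272)

Proportion CI:
SE = √(p̂(1-p̂)/n) = √(0.242 · 0.758 / 1098) = 0.01293

z* = 2.326
Margin = z* · SE = 2.326 · 0.01293 = 0.0301

CI: 0.242 ± 0.0301 = (0.212, 0.272)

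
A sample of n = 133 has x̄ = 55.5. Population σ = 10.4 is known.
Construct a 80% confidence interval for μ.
(54.34, 56.66)

z-interval (σ known):
z* = 1.282 for 80% confidence

Margin of error = z* · σ/√n = 1.282 · 10.4/√133 = 1.16

CI: (55.5 - 1.16, 55.5 + 1.16) = (54.34, 56.66)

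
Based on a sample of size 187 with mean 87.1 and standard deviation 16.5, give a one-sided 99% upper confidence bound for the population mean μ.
μ ≤ 89.93

Upper bound (one-sided):
t* = 2.347 (one-sided for 99%)
Upper bound = x̄ + t* · s/√n = 87.1 + 2.347 · 16.5/√187 = 89.93

We are 99% confident that μ ≤ 89.93.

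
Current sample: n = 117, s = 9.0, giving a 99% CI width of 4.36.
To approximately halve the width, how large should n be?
n ≈ 468

CI width ∝ 1/√n
To reduce width by factor 2, need √n to grow by 2 → need 2² = 4 times as many samples.

Current: n = 117, width = 4.36
New: n = 468, width ≈ 2.15

Width reduced by factor of 4.36/2.15 = 2.03.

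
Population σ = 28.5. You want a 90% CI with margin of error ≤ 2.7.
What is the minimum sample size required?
n ≥ 302

For margin E ≤ 2.7:
n ≥ (z* · σ / E)²
n ≥ (1.645 · 28.5 / 2.7)²
n ≥ 301.50

Minimum n = 302 (rounding up)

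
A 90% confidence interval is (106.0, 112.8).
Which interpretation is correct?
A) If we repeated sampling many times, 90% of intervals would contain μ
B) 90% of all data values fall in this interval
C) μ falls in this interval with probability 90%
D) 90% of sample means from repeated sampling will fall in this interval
A

A) Correct — this is the frequentist long-run coverage interpretation.
B) Wrong — a CI is about the parameter μ, not individual data values.
C) Wrong — μ is fixed; the randomness lives in the interval, not in μ.
D) Wrong — coverage applies to intervals containing μ, not to future x̄ values.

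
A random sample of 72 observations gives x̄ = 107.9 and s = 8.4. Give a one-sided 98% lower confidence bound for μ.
μ ≥ 105.83

Lower bound (one-sided):
t* = 2.092 (one-sided for 98%)
Lower bound = x̄ - t* · s/√n = 107.9 - 2.092 · 8.4/√72 = 105.83

We are 98% confident that μ ≥ 105.83.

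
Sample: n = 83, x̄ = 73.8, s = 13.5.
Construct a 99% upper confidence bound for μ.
μ ≤ 77.32

Upper bound (one-sided):
t* = 2.373 (one-sided for 99%)
Upper bound = x̄ + t* · s/√n = 73.8 + 2.373 · 13.5/√83 = 77.32

We are 99% confident that μ ≤ 77.32.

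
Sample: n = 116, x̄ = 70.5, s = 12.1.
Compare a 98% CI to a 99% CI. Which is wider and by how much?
99% CI is wider by 0.58

df = 115
98% CI: t* = 2.359, (67.85, 73.15), width = 2 · t* · s/√n = 5.30
99% CI: t* = 2.619, (67.56, 73.44), width = 2 · t* · s/√n = 5.88

The 99% CI is wider by 5.88 - 5.30 = 0.58.
Higher confidence requires a wider interval.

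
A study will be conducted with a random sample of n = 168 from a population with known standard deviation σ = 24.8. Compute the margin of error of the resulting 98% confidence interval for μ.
Margin of error = 4.45

Margin of error = z* · σ/√n
= 2.326 · 24.8/√168
= 2.326 · 24.8/12.9615
= 4.45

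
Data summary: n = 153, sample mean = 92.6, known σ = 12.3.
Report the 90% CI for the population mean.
(90.96, 94.24)

z-interval (σ known):
z* = 1.645 for 90% confidence

Margin of error = z* · σ/√n = 1.645 · 12.3/√153 = 1.64

CI: (92.6 - 1.64, 92.6 + 1.64) = (90.96, 94.24)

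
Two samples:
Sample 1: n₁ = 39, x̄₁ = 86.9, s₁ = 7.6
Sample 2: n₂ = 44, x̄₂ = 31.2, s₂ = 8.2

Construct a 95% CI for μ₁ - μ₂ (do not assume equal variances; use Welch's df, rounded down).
(52.25, 59.15)

Difference: x̄₁ - x̄₂ = 55.70
SE = √(s₁²/n₁ + s₂²/n₂) = √(7.6²/39 + 8.2²/44) = 1.7347
df = 80.83 → 80 (Welch–Satterthwaite, rounded down)
t* = 1.990

CI: 55.70 ± 1.990 · 1.7347 = 55.70 ± 3.45 = (52.25, 59.15)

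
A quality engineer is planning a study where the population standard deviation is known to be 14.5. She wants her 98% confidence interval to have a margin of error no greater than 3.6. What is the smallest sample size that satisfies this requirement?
n ≥ 88

For margin E ≤ 3.6:
n ≥ (z* · σ / E)²
n ≥ (2.326 · 14.5 / 3.6)²
n ≥ 87.77

Minimum n = 88 (rounding up)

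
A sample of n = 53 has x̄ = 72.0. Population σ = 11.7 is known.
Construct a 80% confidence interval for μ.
(69.94, 74.06)

z-interval (σ known):
z* = 1.282 for 80% confidence

Margin of error = z* · σ/√n = 1.282 · 11.7/√53 = 2.06

CI: (72.0 - 2.06, 72.0 + 2.06) = (69.94, 74.06)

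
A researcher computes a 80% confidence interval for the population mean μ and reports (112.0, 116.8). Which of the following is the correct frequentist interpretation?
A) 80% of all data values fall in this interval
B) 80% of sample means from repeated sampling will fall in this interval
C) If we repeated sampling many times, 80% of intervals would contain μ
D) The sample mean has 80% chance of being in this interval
C

A) Wrong — a CI is about the parameter μ, not individual data values.
B) Wrong — coverage applies to intervals containing μ, not to future x̄ values.
C) Correct — this is the frequentist long-run coverage interpretation.
D) Wrong — x̄ is observed and sits in the interval by construction.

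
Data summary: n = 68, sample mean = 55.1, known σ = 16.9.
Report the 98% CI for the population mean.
(50.33, 59.87)

z-interval (σ known):
z* = 2.326 for 98% confidence

Margin of error = z* · σ/√n = 2.326 · 16.9/√68 = 4.77

CI: (55.1 - 4.77, 55.1 + 4.77) = (50.33, 59.87)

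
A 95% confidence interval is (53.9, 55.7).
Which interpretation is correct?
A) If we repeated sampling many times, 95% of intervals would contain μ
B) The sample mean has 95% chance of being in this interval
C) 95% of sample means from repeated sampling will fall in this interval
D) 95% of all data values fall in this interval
A

A) Correct — this is the frequentist long-run coverage interpretation.
B) Wrong — x̄ is observed and sits in the interval by construction.
C) Wrong — coverage applies to intervals containing μ, not to future x̄ values.
D) Wrong — a CI is about the parameter μ, not individual data values.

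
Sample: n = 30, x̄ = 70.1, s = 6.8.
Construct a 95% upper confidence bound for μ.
μ ≤ 72.21

Upper bound (one-sided):
t* = 1.699 (one-sided for 95%)
Upper bound = x̄ + t* · s/√n = 70.1 + 1.699 · 6.8/√30 = 72.21

We are 95% confident that μ ≤ 72.21.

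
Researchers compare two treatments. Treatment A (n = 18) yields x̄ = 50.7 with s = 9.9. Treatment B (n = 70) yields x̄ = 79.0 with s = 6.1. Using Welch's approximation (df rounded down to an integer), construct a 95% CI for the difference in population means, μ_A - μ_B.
(-33.40, -23.20)

Difference: x̄₁ - x̄₂ = -28.30
SE = √(s₁²/n₁ + s₂²/n₂) = √(9.9²/18 + 6.1²/70) = 2.4447
df = 20.43 → 20 (Welch–Satterthwaite, rounded down)
t* = 2.086

CI: -28.30 ± 2.086 · 2.4447 = -28.30 ± 5.10 = (-33.40, -23.20)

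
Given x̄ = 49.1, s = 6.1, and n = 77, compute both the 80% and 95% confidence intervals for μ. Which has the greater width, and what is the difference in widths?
95% CI is wider by 0.97

df = 76
80% CI: t* = 1.293, (48.20, 50.00), width = 2 · t* · s/√n = 1.80
95% CI: t* = 1.992, (47.72, 50.48), width = 2 · t* · s/√n = 2.77

The 95% CI is wider by 2.77 - 1.80 = 0.97.
Higher confidence requires a wider interval.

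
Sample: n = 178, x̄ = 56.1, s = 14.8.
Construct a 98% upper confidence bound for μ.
μ ≤ 58.40

Upper bound (one-sided):
t* = 2.069 (one-sided for 98%)
Upper bound = x̄ + t* · s/√n = 56.1 + 2.069 · 14.8/√178 = 58.40

We are 98% confident that μ ≤ 58.40.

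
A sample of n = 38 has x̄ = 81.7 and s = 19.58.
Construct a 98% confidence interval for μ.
(73.98, 89.42)

t-interval (σ unknown):
df = n - 1 = 37
t* = 2.431 for 98% confidence

Margin of error = t* · s/√n = 2.431 · 19.58/√38 = 7.72

CI: (73.98, 89.42)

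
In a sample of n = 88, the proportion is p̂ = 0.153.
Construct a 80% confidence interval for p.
(0.104, 0.202)

Proportion CI:
SE = √(p̂(1-p̂)/n) = √(0.153 · 0.847 / 88) = 0.03837

z* = 1.282
Margin = z* · SE = 1.282 · 0.03837 = 0.0492

CI: 0.153 ± 0.0492 = (0.104, 0.202)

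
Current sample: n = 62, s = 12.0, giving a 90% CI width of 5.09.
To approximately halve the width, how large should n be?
n ≈ 248

CI width ∝ 1/√n
To reduce width by factor 2, need √n to grow by 2 → need 2² = 4 times as many samples.

Current: n = 62, width = 5.09
New: n = 248, width ≈ 2.52

Width reduced by factor of 5.09/2.52 = 2.02.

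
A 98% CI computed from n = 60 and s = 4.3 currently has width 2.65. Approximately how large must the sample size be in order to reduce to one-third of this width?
n ≈ 540

CI width ∝ 1/√n
To reduce width by factor 3, need √n to grow by 3 → need 3² = 9 times as many samples.

Current: n = 60, width = 2.65
New: n = 540, width ≈ 0.86

Width reduced by factor of 2.65/0.86 = 3.08.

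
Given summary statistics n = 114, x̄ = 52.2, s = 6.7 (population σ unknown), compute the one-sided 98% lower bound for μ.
μ ≥ 50.90

Lower bound (one-sided):
t* = 2.078 (one-sided for 98%)
Lower bound = x̄ - t* · s/√n = 52.2 - 2.078 · 6.7/√114 = 50.90

We are 98% confident that μ ≥ 50.90.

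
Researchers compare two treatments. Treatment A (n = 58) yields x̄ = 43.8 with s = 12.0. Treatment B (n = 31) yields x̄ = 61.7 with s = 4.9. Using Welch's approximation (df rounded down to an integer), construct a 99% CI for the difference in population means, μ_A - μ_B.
(-22.66, -13.14)

Difference: x̄₁ - x̄₂ = -17.90
SE = √(s₁²/n₁ + s₂²/n₂) = √(12.0²/58 + 4.9²/31) = 1.8048
df = 82.80 → 82 (Welch–Satterthwaite, rounded down)
t* = 2.637

CI: -17.90 ± 2.637 · 1.8048 = -17.90 ± 4.76 = (-22.66, -13.14)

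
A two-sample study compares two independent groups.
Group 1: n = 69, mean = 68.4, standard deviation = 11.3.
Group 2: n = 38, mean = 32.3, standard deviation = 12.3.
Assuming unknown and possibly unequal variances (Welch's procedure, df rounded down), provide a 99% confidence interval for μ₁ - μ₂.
(29.71, 42.49)

Difference: x̄₁ - x̄₂ = 36.10
SE = √(s₁²/n₁ + s₂²/n₂) = √(11.3²/69 + 12.3²/38) = 2.4149
df = 71.04 → 71 (Welch–Satterthwaite, rounded down)
t* = 2.647

CI: 36.10 ± 2.647 · 2.4149 = 36.10 ± 6.39 = (29.71, 42.49)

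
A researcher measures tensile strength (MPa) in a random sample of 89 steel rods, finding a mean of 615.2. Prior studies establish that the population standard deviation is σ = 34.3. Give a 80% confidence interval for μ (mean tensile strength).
(610.54, 619.86)

z-interval (σ known):
z* = 1.282 for 80% confidence

Margin of error = z* · σ/√n = 1.282 · 34.3/√89 = 4.66

CI: (615.2 - 4.66, 615.2 + 4.66) = (610.54, 619.86)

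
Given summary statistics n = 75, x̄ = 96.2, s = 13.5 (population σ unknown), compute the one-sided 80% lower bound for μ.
μ ≥ 94.88

Lower bound (one-sided):
t* = 0.847 (one-sided for 80%)
Lower bound = x̄ - t* · s/√n = 96.2 - 0.847 · 13.5/√75 = 94.88

We are 80% confident that μ ≥ 94.88.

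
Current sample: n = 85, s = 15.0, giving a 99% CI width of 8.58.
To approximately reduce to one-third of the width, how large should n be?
n ≈ 765

CI width ∝ 1/√n
To reduce width by factor 3, need √n to grow by 3 → need 3² = 9 times as many samples.

Current: n = 85, width = 8.58
New: n = 765, width ≈ 2.80

Width reduced by factor of 8.58/2.80 = 3.06.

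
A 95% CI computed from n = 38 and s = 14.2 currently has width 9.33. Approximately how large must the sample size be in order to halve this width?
n ≈ 152

CI width ∝ 1/√n
To reduce width by factor 2, need √n to grow by 2 → need 2² = 4 times as many samples.

Current: n = 38, width = 9.33
New: n = 152, width ≈ 4.55

Width reduced by factor of 9.33/4.55 = 2.05.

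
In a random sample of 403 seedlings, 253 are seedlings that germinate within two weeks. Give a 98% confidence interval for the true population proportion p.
(0.572, 0.684)

Proportion CI:
p̂ = 253/403 = 0.62779
SE = √(p̂(1-p̂)/n) = √(0.62779 · 0.37221 / 403) = 0.02408

z* = 2.326
Margin = z* · SE = 2.326 · 0.02408 = 0.0560

CI: 0.62779 ± 0.0560 = (0.572, 0.684)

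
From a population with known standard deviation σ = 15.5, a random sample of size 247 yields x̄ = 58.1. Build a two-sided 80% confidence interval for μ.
(56.84, 59.36)

z-interval (σ known):
z* = 1.282 for 80% confidence

Margin of error = z* · σ/√n = 1.282 · 15.5/√247 = 1.26

CI: (58.1 - 1.26, 58.1 + 1.26) = (56.84, 59.36)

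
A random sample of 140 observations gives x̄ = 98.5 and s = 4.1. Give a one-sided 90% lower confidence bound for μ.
μ ≥ 98.05

Lower bound (one-sided):
t* = 1.288 (one-sided for 90%)
Lower bound = x̄ - t* · s/√n = 98.5 - 1.288 · 4.1/√140 = 98.05

We are 90% confident that μ ≥ 98.05.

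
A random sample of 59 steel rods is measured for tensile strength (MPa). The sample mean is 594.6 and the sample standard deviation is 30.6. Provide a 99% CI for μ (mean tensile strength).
(583.99, 605.21)

t-interval (σ unknown):
df = n - 1 = 58
t* = 2.663 for 99% confidence

Margin of error = t* · s/√n = 2.663 · 30.6/√59 = 10.61

CI: (583.99, 605.21)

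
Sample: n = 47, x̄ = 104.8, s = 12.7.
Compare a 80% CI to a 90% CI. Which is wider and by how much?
90% CI is wider by 1.40

df = 46
80% CI: t* = 1.300, (102.39, 107.21), width = 2 · t* · s/√n = 4.82
90% CI: t* = 1.679, (101.69, 107.91), width = 2 · t* · s/√n = 6.22

The 90% CI is wider by 6.22 - 4.82 = 1.40.
Higher confidence requires a wider interval.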